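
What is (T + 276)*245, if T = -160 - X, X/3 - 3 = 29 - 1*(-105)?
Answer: -72275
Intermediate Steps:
X = 411 (X = 9 + 3*(29 - 1*(-105)) = 9 + 3*(29 + 105) = 9 + 3*134 = 9 + 402 = 411)
T = -571 (T = -160 - 1*411 = -160 - 411 = -571)
(T + 276)*245 = (-571 + 276)*245 = -295*245 = -72275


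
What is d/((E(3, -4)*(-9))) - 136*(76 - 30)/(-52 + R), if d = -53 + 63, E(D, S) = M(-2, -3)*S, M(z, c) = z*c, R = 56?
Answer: -168907/108 ≈ -1564.0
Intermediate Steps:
M(z, c) = c*z
E(D, S) = 6*S (E(D, S) = (-3*(-2))*S = 6*S)
d = 10
d/((E(3, -4)*(-9))) - 136*(76 - 30)/(-52 + R) = 10/(((6*(-4))*(-9))) - 136*(76 - 30)/(-52 + 56) = 10/((-24*(-9))) - 6256/4 = 10/216 - 6256/4 = 10*(1/216) - 136*23/2 = 5/108 - 1564 = -168907/108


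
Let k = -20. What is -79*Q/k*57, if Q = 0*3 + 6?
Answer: 13509/10 ≈ 1350.9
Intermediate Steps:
Q = 6 (Q = 0 + 6 = 6)
-79*Q/k*57 = -474/(-20)*57 = -474*(-1)/20*57 = -79*(-3/10)*57 = (237/10)*57 = 13509/10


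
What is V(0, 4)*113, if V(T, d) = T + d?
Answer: 452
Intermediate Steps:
V(0, 4)*113 = (0 + 4)*113 = 4*113 = 452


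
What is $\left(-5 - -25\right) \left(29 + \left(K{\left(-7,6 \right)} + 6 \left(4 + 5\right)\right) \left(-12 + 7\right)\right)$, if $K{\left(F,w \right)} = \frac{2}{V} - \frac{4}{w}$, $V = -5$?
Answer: $- \frac{14140}{3} \approx -4713.3$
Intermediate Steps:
$K{\left(F,w \right)} = - \frac{2}{5} - \frac{4}{w}$ ($K{\left(F,w \right)} = \frac{2}{-5} - \frac{4}{w} = 2 \left(- \frac{1}{5}\right) - \frac{4}{w} = - \frac{2}{5} - \frac{4}{w}$)
$\left(-5 - -25\right) \left(29 + \left(K{\left(-7,6 \right)} + 6 \left(4 + 5\right)\right) \left(-12 + 7\right)\right) = \left(-5 - -25\right) \left(29 + \left(\left(- \frac{2}{5} - \frac{4}{6}\right) + 6 \left(4 + 5\right)\right) \left(-12 + 7\right)\right) = \left(-5 + 25\right) \left(29 + \left(\left(- \frac{2}{5} - \frac{2}{3}\right) + 6 \cdot 9\right) \left(-5\right)\right) = 20 \left(29 + \left(\left(- \frac{2}{5} - \frac{2}{3}\right) + 54\right) \left(-5\right)\right) = 20 \left(29 + \left(- \frac{16}{15} + 54\right) \left(-5\right)\right) = 20 \left(29 + \frac{794}{15} \left(-5\right)\right) = 20 \left(29 - \frac{794}{3}\right) = 20 \left(- \frac{707}{3}\right) = - \frac{14140}{3}$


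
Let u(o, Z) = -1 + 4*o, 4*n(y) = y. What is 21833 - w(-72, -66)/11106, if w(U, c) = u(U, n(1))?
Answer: 242477587/11106 ≈ 21833.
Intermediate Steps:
n(y) = y/4
w(U, c) = -1 + 4*U
21833 - w(-72, -66)/11106 = 21833 - (-1 + 4*(-72))/11106 = 21833 - (-1 - 288)/11106 = 21833 - (-289)/11106 = 21833 - 1*(-289/11106) = 21833 + 289/11106 = 242477587/11106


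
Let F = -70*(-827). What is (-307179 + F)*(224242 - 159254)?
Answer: -16200793532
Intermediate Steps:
F = 57890
(-307179 + F)*(224242 - 159254) = (-307179 + 57890)*(224242 - 159254) = -249289*64988 = -16200793532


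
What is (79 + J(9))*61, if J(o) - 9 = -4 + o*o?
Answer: 10065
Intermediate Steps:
J(o) = 5 + o² (J(o) = 9 + (-4 + o*o) = 9 + (-4 + o²) = 5 + o²)
(79 + J(9))*61 = (79 + (5 + 9²))*61 = (79 + (5 + 81))*61 = (79 + 86)*61 = 165*61 = 10065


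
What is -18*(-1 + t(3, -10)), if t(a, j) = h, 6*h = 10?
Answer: -12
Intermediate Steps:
h = 5/3 (h = (⅙)*10 = 5/3 ≈ 1.6667)
t(a, j) = 5/3
-18*(-1 + t(3, -10)) = -18*(-1 + 5/3) = -18*⅔ = -12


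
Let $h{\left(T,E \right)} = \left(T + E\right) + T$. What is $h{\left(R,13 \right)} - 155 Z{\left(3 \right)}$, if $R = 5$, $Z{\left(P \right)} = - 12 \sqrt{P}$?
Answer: $23 + 1860 \sqrt{3} \approx 3244.6$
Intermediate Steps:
$h{\left(T,E \right)} = E + 2 T$ ($h{\left(T,E \right)} = \left(E + T\right) + T = E + 2 T$)
$h{\left(R,13 \right)} - 155 Z{\left(3 \right)} = \left(13 + 2 \cdot 5\right) - 155 \left(- 12 \sqrt{3}\right) = \left(13 + 10\right) + 1860 \sqrt{3} = 23 + 1860 \sqrt{3}$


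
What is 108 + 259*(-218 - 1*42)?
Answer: -67232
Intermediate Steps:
108 + 259*(-218 - 1*42) = 108 + 259*(-218 - 42) = 108 + 259*(-260) = 108 - 67340 = -67232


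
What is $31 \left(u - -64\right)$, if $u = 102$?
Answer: $5146$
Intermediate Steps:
$31 \left(u - -64\right) = 31 \left(102 - -64\right) = 31 \left(102 + 64\right) = 31 \cdot 166 = 5146$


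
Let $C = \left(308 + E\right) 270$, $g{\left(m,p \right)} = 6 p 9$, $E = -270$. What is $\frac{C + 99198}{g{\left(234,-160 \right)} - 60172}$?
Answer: $- \frac{54729}{34406} \approx -1.5907$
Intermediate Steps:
$g{\left(m,p \right)} = 54 p$
$C = 10260$ ($C = \left(308 - 270\right) 270 = 38 \cdot 270 = 10260$)
$\frac{C + 99198}{g{\left(234,-160 \right)} - 60172} = \frac{10260 + 99198}{54 \left(-160\right) - 60172} = \frac{109458}{-8640 - 60172} = \frac{109458}{-68812} = 109458 \left(- \frac{1}{68812}\right) = - \frac{54729}{34406}$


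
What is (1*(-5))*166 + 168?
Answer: -662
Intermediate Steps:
(1*(-5))*166 + 168 = -5*166 + 168 = -830 + 168 = -662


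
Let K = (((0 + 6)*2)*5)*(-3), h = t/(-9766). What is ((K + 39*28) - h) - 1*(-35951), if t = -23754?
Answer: 179990152/4883 ≈ 36861.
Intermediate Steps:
h = 11877/4883 (h = -23754/(-9766) = -23754*(-1/9766) = 11877/4883 ≈ 2.4323)
K = -180 (K = ((6*2)*5)*(-3) = (12*5)*(-3) = 60*(-3) = -180)
((K + 39*28) - h) - 1*(-35951) = ((-180 + 39*28) - 1*11877/4883) - 1*(-35951) = ((-180 + 1092) - 11877/4883) + 35951 = (912 - 11877/4883) + 35951 = 4441419/4883 + 35951 = 179990152/4883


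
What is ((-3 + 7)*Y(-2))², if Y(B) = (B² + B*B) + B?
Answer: 576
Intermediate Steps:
Y(B) = B + 2*B² (Y(B) = (B² + B²) + B = 2*B² + B = B + 2*B²)
((-3 + 7)*Y(-2))² = ((-3 + 7)*(-2*(1 + 2*(-2))))² = (4*(-2*(1 - 4)))² = (4*(-2*(-3)))² = (4*6)² = 24² = 576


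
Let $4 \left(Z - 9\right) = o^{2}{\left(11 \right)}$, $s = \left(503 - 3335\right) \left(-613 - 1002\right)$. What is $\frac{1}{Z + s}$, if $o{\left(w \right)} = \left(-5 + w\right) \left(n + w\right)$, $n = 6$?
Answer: $\frac{1}{4576290} \approx 2.1852 \cdot 10^{-7}$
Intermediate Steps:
$s = 4573680$ ($s = \left(-2832\right) \left(-1615\right) = 4573680$)
$o{\left(w \right)} = \left(-5 + w\right) \left(6 + w\right)$
$Z = 2610$ ($Z = 9 + \frac{\left(-30 + 11 + 11^{2}\right)^{2}}{4} = 9 + \frac{\left(-30 + 11 + 121\right)^{2}}{4} = 9 + \frac{102^{2}}{4} = 9 + \frac{1}{4} \cdot 10404 = 9 + 2601 = 2610$)
$\frac{1}{Z + s} = \frac{1}{2610 + 4573680} = \frac{1}{4576290}$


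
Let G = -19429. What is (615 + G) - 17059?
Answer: -35873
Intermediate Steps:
(615 + G) - 17059 = (615 - 19429) - 17059 = -18814 - 17059 = -35873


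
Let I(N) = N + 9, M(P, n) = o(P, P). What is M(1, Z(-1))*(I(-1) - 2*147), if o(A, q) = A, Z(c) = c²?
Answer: -286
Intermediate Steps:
M(P, n) = P
I(N) = 9 + N
M(1, Z(-1))*(I(-1) - 2*147) = 1*((9 - 1) - 2*147) = 1*(8 - 294) = 1*(-286) = -286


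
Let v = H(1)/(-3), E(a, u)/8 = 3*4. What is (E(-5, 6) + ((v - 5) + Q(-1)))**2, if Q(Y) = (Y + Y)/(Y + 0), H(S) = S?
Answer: 77284/9 ≈ 8587.1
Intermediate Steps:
E(a, u) = 96 (E(a, u) = 8*(3*4) = 8*12 = 96)
Q(Y) = 2 (Q(Y) = (2*Y)/Y = 2)
v = -1/3 (v = 1/(-3) = 1*(-1/3) = -1/3 ≈ -0.33333)
(E(-5, 6) + ((v - 5) + Q(-1)))**2 = (96 + ((-1/3 - 5) + 2))**2 = (96 + (-16/3 + 2))**2 = (96 - 10/3)**2 = (278/3)**2 = 77284/9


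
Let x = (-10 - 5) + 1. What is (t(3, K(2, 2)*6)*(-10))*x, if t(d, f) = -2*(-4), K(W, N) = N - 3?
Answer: 1120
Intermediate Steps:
K(W, N) = -3 + N
t(d, f) = 8
x = -14 (x = -15 + 1 = -14)
(t(3, K(2, 2)*6)*(-10))*x = (8*(-10))*(-14) = -80*(-14) = 1120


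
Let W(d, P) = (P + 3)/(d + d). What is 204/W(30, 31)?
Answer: 360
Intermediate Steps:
W(d, P) = (3 + P)/(2*d) (W(d, P) = (3 + P)/((2*d)) = (3 + P)*(1/(2*d)) = (3 + P)/(2*d))
204/W(30, 31) = 204/(((1/2)*(3 + 31)/30)) = 204/(((1/2)*(1/30)*34)) = 204/(17/30) = 204*(30/17) = 360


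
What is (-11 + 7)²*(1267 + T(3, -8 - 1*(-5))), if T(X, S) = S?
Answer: 20224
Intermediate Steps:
(-11 + 7)²*(1267 + T(3, -8 - 1*(-5))) = (-11 + 7)²*(1267 + (-8 - 1*(-5))) = (-4)²*(1267 + (-8 + 5)) = 16*(1267 - 3) = 16*1264 = 20224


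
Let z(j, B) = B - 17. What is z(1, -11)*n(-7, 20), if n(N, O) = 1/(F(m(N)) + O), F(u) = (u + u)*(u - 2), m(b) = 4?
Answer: -7/9 ≈ -0.77778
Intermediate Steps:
z(j, B) = -17 + B
F(u) = 2*u*(-2 + u) (F(u) = (2*u)*(-2 + u) = 2*u*(-2 + u))
n(N, O) = 1/(16 + O) (n(N, O) = 1/(2*4*(-2 + 4) + O) = 1/(2*4*2 + O) = 1/(16 + O))
z(1, -11)*n(-7, 20) = (-17 - 11)/(16 + 20) = -28/36 = -28*1/36 = -7/9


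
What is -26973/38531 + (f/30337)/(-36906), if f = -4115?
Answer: -30199279471241/43139975033982 ≈ -0.70003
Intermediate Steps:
-26973/38531 + (f/30337)/(-36906) = -26973/38531 - 4115/30337/(-36906) = -26973*1/38531 - 4115*1/30337*(-1/36906) = -26973/38531 - 4115/30337*(-1/36906) = -26973/38531 + 4115/1119617322 = -30199279471241/43139975033982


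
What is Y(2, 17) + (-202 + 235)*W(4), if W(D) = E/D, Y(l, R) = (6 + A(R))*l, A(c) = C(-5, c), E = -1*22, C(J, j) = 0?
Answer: -339/2 ≈ -169.50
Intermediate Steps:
E = -22
A(c) = 0
Y(l, R) = 6*l (Y(l, R) = (6 + 0)*l = 6*l)
W(D) = -22/D
Y(2, 17) + (-202 + 235)*W(4) = 6*2 + (-202 + 235)*(-22/4) = 12 + 33*(-22*¼) = 12 + 33*(-11/2) = 12 - 363/2 = -339/2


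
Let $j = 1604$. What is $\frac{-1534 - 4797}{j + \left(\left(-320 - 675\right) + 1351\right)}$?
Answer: $- \frac{6331}{1960} \approx -3.2301$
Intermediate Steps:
$\frac{-1534 - 4797}{j + \left(\left(-320 - 675\right) + 1351\right)} = \frac{-1534 - 4797}{1604 + \left(\left(-320 - 675\right) + 1351\right)} = - \frac{6331}{1604 + \left(-995 + 1351\right)} = - \frac{6331}{1604 + 356} = - \frac{6331}{1960}$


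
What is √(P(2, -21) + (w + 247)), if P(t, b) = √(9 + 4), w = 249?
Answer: √(496 + √13) ≈ 22.352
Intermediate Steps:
P(t, b) = √13
√(P(2, -21) + (w + 247)) = √(√13 + (249 + 247)) = √(√13 + 496) = √(496 + √13)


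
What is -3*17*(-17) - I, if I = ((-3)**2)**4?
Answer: -5694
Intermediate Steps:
I = 6561 (I = 9**4 = 6561)
-3*17*(-17) - I = -3*17*(-17) - 1*6561 = -51*(-17) - 6561 = 867 - 6561 = -5694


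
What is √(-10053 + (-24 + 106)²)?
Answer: I*√3329 ≈ 57.698*I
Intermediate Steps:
√(-10053 + (-24 + 106)²) = √(-10053 + 82²) = √(-10053 + 6724) = √(-3329) = I*√3329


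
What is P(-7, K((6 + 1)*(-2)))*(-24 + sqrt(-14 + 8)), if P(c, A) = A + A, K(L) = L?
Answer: 672 - 28*I*sqrt(6) ≈ 672.0 - 68.586*I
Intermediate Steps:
P(c, A) = 2*A
P(-7, K((6 + 1)*(-2)))*(-24 + sqrt(-14 + 8)) = (2*((6 + 1)*(-2)))*(-24 + sqrt(-14 + 8)) = (2*(7*(-2)))*(-24 + sqrt(-6)) = (2*(-14))*(-24 + I*sqrt(6)) = -28*(-24 + I*sqrt(6)) = 672 - 28*I*sqrt(6)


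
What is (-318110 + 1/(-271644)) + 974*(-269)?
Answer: -157585030705/271644 ≈ -5.8012e+5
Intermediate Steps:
(-318110 + 1/(-271644)) + 974*(-269) = (-318110 - 1/271644) - 262006 = -86412672841/271644 - 262006 = -157585030705/271644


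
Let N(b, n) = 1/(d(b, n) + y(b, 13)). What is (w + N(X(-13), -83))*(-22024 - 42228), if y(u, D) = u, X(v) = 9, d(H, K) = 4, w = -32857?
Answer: 27444599280/13 ≈ 2.1111e+9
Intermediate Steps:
N(b, n) = 1/(4 + b)
(w + N(X(-13), -83))*(-22024 - 42228) = (-32857 + 1/(4 + 9))*(-22024 - 42228) = (-32857 + 1/13)*(-64252) = -427140/13*(-64252) = 27444599280/13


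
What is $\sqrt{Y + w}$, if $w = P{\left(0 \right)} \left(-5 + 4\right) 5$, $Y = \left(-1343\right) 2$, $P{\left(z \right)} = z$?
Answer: $i \sqrt{2686} \approx 51.827 i$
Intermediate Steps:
$Y = -2686$
$w = 0$ ($w = 0 \left(-5 + 4\right) 5 = 0 \left(-1\right) 5 = 0 \cdot 5 = 0$)
$\sqrt{Y + w} = \sqrt{-2686 + 0} = \sqrt{-2686} = i \sqrt{2686}$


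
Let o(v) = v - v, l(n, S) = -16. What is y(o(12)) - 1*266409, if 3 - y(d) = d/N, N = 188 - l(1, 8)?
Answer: -266406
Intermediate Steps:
N = 204 (N = 188 - 1*(-16) = 188 + 16 = 204)
o(v) = 0
y(d) = 3 - d/204
y(o(12)) - 1*266409 = (3 - 1/204*0) - 1*266409 = (3 + 0) - 266409 = 3 - 266409 = -266406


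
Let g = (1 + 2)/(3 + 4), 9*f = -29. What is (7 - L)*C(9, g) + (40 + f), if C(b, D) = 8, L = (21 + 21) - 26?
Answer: -317/9 ≈ -35.222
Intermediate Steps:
f = -29/9 (f = (⅑)*(-29) = -29/9 ≈ -3.2222)
g = 3/7 ≈ 0.42857
L = 16 (L = 42 - 26 = 16)
(7 - L)*C(9, g) + (40 + f) = (7 - 1*16)*8 + (40 - 29/9) = (7 - 16)*8 + 331/9 = -9*8 + 331/9 = -72 + 331/9 = -317/9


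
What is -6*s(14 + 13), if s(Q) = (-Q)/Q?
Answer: 6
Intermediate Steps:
s(Q) = -1
-6*s(14 + 13) = -6*(-1) = 6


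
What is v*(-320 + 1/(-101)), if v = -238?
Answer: 7692398/101 ≈ 76162.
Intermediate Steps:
v*(-320 + 1/(-101)) = -238*(-320 + 1/(-101)) = -238*(-320 - 1/101) = -238*(-32321/101) = 7692398/101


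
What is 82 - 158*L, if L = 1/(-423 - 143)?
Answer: 23285/283 ≈ 82.279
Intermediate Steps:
L = -1/566 (L = 1/(-566) = -1/566 ≈ -0.0017668)
82 - 158*L = 82 - 158*(-1/566) = 82 + 79/283 = 23285/283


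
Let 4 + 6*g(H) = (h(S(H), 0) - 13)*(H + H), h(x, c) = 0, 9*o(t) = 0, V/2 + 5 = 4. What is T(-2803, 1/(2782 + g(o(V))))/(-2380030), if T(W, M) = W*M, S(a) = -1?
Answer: 8409/19858970320 ≈ 4.2344e-7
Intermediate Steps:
V = -2 (V = -10 + 2*4 = -10 + 8 = -2)
o(t) = 0 (o(t) = (1/9)*0 = 0)
g(H) = -2/3 - 13*H/3 (g(H) = -2/3 + ((0 - 13)*(H + H))/6 = -2/3 + (-26*H)/6 = -2/3 - 13*H/3)
T(W, M) = M*W
T(-2803, 1/(2782 + g(o(V))))/(-2380030) = (-2803/(2782 + (-2/3 - 13/3*0)))/(-2380030) = (-2803/(2782 + (-2/3 + 0)))*(-1/2380030) = (-2803/(2782 - 2/3))*(-1/2380030) = (-2803/(8344/3))*(-1/2380030) = ((3/8344)*(-2803))*(-1/2380030) = -8409/8344*(-1/2380030) = 8409/19858970320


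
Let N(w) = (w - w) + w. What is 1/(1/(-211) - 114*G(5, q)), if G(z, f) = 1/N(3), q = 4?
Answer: -211/8019 ≈ -0.026313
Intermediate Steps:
N(w) = w (N(w) = 0 + w = w)
G(z, f) = ⅓ (G(z, f) = 1/3 = ⅓)
1/(1/(-211) - 114*G(5, q)) = 1/(1/(-211) - 114*⅓) = 1/(-1/211 - 38) = 1/(-8019/211) = -211/8019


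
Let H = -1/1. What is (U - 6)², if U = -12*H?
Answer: 36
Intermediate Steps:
H = -1 (H = -1*1 = -1)
U = 12 (U = -12*(-1) = 12)
(U - 6)² = (12 - 6)² = 6² = 36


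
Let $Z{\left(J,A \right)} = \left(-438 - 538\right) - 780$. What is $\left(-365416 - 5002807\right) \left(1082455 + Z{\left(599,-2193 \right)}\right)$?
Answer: $-5801433227877$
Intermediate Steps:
$Z{\left(J,A \right)} = -1756$ ($Z{\left(J,A \right)} = \left(-438 - 538\right) - 780 = -976 - 780 = -1756$)
$\left(-365416 - 5002807\right) \left(1082455 + Z{\left(599,-2193 \right)}\right) = \left(-365416 - 5002807\right) \left(1082455 - 1756\right) = \left(-5368223\right) 1080699 = -5801433227877$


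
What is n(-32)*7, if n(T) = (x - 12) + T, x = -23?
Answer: -469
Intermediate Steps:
n(T) = -35 + T (n(T) = (-23 - 12) + T = -35 + T)
n(-32)*7 = (-35 - 32)*7 = -67*7 = -469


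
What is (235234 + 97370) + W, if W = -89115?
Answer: 243489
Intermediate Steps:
(235234 + 97370) + W = (235234 + 97370) - 89115 = 332604 - 89115 = 243489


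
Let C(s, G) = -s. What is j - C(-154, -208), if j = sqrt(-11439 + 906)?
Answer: -154 + I*sqrt(10533) ≈ -154.0 + 102.63*I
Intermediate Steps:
j = I*sqrt(10533) (j = sqrt(-10533) = I*sqrt(10533) ≈ 102.63*I)
j - C(-154, -208) = I*sqrt(10533) - (-1)*(-154) = I*sqrt(10533) - 1*154 = I*sqrt(10533) - 154 = -154 + I*sqrt(10533)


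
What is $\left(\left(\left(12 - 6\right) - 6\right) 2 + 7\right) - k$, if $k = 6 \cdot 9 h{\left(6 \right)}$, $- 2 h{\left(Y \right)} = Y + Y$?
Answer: $331$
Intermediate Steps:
$h{\left(Y \right)} = - Y$ ($h{\left(Y \right)} = - \frac{Y + Y}{2} = - \frac{2 Y}{2} = - Y$)
$k = -324$ ($k = 6 \cdot 9 \left(\left(-1\right) 6\right) = 54 \left(-6\right) = -324$)
$\left(\left(\left(12 - 6\right) - 6\right) 2 + 7\right) - k = \left(\left(\left(12 - 6\right) - 6\right) 2 + 7\right) - -324 = \left(\left(6 - 6\right) 2 + 7\right) + 324 = \left(0 \cdot 2 + 7\right) + 324 = \left(0 + 7\right) + 324 = 7 + 324 = 331$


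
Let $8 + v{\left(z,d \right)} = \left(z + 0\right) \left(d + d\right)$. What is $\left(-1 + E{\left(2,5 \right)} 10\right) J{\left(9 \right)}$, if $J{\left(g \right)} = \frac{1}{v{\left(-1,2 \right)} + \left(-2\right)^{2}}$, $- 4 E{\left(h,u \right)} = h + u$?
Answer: $\frac{37}{16} \approx 2.3125$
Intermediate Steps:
$E{\left(h,u \right)} = - \frac{h}{4} - \frac{u}{4}$ ($E{\left(h,u \right)} = - \frac{h + u}{4} = - \frac{h}{4} - \frac{u}{4}$)
$v{\left(z,d \right)} = -8 + 2 d z$ ($v{\left(z,d \right)} = -8 + \left(z + 0\right) \left(d + d\right) = -8 + z 2 d = -8 + 2 d z$)
$J{\left(g \right)} = - \frac{1}{8}$ ($J{\left(g \right)} = \frac{1}{\left(-8 + 2 \cdot 2 \left(-1\right)\right) + \left(-2\right)^{2}} = \frac{1}{\left(-8 - 4\right) + 4} = \frac{1}{-12 + 4} = \frac{1}{-8} = - \frac{1}{8}$)
$\left(-1 + E{\left(2,5 \right)} 10\right) J{\left(9 \right)} = \left(-1 + \left(\left(- \frac{1}{4}\right) 2 - \frac{5}{4}\right) 10\right) \left(- \frac{1}{8}\right) = \left(-1 + \left(- \frac{1}{2} - \frac{5}{4}\right) 10\right) \left(- \frac{1}{8}\right) = \left(-1 - \frac{35}{2}\right) \left(- \frac{1}{8}\right) = \left(- \frac{37}{2}\right) \left(- \frac{1}{8}\right) = \frac{37}{16}$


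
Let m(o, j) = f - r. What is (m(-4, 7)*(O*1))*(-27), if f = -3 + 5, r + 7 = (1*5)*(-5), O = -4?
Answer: 3672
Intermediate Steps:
r = -32 (r = -7 + (1*5)*(-5) = -7 + 5*(-5) = -7 - 25 = -32)
f = 2
m(o, j) = 34 (m(o, j) = 2 - 1*(-32) = 2 + 32 = 34)
(m(-4, 7)*(O*1))*(-27) = (34*(-4*1))*(-27) = (34*(-4))*(-27) = -136*(-27) = 3672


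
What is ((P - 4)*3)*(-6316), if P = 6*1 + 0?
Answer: -37896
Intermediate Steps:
P = 6 (P = 6 + 0 = 6)
((P - 4)*3)*(-6316) = ((6 - 4)*3)*(-6316) = (2*3)*(-6316) = 6*(-6316) = -37896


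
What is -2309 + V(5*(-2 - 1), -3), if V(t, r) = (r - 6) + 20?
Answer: -2298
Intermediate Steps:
V(t, r) = 14 + r (V(t, r) = (-6 + r) + 20 = 14 + r)
-2309 + V(5*(-2 - 1), -3) = -2309 + (14 - 3) = -2309 + 11 = -2298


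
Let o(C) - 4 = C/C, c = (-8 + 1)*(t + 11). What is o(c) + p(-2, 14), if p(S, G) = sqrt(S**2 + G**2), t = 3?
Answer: 5 + 10*sqrt(2) ≈ 19.142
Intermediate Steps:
c = -98 (c = (-8 + 1)*(3 + 11) = -7*14 = -98)
o(C) = 5 (o(C) = 4 + C/C = 4 + 1 = 5)
p(S, G) = sqrt(G**2 + S**2)
o(c) + p(-2, 14) = 5 + sqrt(14**2 + (-2)**2) = 5 + sqrt(196 + 4) = 5 + sqrt(200) = 5 + 10*sqrt(2)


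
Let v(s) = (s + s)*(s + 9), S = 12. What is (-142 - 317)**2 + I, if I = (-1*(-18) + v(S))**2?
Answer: 483165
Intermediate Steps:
v(s) = 2*s*(9 + s) (v(s) = (2*s)*(9 + s) = 2*s*(9 + s))
I = 272484 (I = (-1*(-18) + 2*12*(9 + 12))**2 = (18 + 2*12*21)**2 = (18 + 504)**2 = 522**2 = 272484)
(-142 - 317)**2 + I = (-142 - 317)**2 + 272484 = (-459)**2 + 272484 = 210681 + 272484 = 483165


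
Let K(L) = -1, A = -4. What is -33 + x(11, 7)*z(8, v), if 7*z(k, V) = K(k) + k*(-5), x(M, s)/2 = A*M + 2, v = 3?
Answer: 459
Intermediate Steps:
x(M, s) = 4 - 8*M (x(M, s) = 2*(-4*M + 2) = 2*(2 - 4*M) = 4 - 8*M)
z(k, V) = -⅐ - 5*k/7 (z(k, V) = (-1 + k*(-5))/7 = (-1 - 5*k)/7 = -⅐ - 5*k/7)
-33 + x(11, 7)*z(8, v) = -33 + (4 - 8*11)*(-⅐ - 5/7*8) = -33 + (4 - 88)*(-⅐ - 40/7) = -33 - 84*(-41/7) = -33 + 492 = 459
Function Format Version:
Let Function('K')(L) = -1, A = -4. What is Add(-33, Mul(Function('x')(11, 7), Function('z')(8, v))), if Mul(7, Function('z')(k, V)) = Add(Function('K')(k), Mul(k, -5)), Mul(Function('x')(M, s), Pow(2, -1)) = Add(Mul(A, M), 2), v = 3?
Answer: 459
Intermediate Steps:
Function('x')(M, s) = Add(4, Mul(-8, M)) (Function('x')(M, s) = Mul(2, Add(Mul(-4, M), 2)) = Mul(2, Add(2, Mul(-4, M))) = Add(4, Mul(-8, M)))
Function('z')(k, V) = Add(Rational(-1, 7), Mul(Rational(-5, 7), k)) (Function('z')(k, V) = Mul(Rational(1, 7), Add(-1, Mul(k, -5))) = Mul(Rational(1, 7), Add(-1, Mul(-5, k))) = Add(Rational(-1, 7), Mul(Rational(-5, 7), k)))
Add(-33, Mul(Function('x')(11, 7), Function('z')(8, v))) = Add(-33, Mul(Add(4, Mul(-8, 11)), Add(Rational(-1, 7), Mul(Rational(-5, 7), 8)))) = Add(-33, Mul(Add(4, -88), Add(Rational(-1, 7), Rational(-40, 7)))) = Add(-33, Mul(-84, Rational(-41, 7))) = Add(-33, 492) = 459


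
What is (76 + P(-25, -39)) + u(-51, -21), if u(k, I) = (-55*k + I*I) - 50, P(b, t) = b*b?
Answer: 3897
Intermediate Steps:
P(b, t) = b²
u(k, I) = -50 + I² - 55*k (u(k, I) = (-55*k + I²) - 50 = (I² - 55*k) - 50 = -50 + I² - 55*k)
(76 + P(-25, -39)) + u(-51, -21) = (76 + (-25)²) + (-50 + (-21)² - 55*(-51)) = (76 + 625) + (-50 + 441 + 2805) = 701 + 3196 = 3897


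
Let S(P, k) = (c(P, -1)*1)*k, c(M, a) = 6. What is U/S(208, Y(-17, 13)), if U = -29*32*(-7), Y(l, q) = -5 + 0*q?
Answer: -3248/15 ≈ -216.53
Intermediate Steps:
Y(l, q) = -5 (Y(l, q) = -5 + 0 = -5)
S(P, k) = 6*k (S(P, k) = (6*1)*k = 6*k)
U = 6496 (U = -928*(-7) = 6496)
U/S(208, Y(-17, 13)) = 6496/((6*(-5))) = 6496/(-30) = 6496*(-1/30) = -3248/15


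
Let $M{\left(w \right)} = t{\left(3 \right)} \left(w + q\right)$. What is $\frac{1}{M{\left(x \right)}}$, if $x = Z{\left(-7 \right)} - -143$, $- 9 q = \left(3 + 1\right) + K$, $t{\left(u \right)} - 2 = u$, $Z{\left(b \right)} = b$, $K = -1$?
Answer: $\frac{3}{2035} \approx 0.0014742$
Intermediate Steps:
$t{\left(u \right)} = 2 + u$
$q = - \frac{1}{3}$ ($q = - \frac{\left(3 + 1\right) - 1}{9} = - \frac{4 - 1}{9} = \left(- \frac{1}{9}\right) 3 = - \frac{1}{3} \approx -0.33333$)
$x = 136$ ($x = -7 - -143 = -7 + 143 = 136$)
$M{\left(w \right)} = - \frac{5}{3} + 5 w$ ($M{\left(w \right)} = \left(2 + 3\right) \left(w - \frac{1}{3}\right) = 5 \left(- \frac{1}{3} + w\right) = - \frac{5}{3} + 5 w$)
$\frac{1}{M{\left(x \right)}} = \frac{1}{- \frac{5}{3} + 5 \cdot 136} = \frac{1}{- \frac{5}{3} + 680} = \frac{1}{\frac{2035}{3}} = \frac{3}{2035}$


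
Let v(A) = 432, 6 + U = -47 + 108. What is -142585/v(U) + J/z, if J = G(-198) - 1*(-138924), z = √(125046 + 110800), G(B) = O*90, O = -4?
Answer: -142585/432 + 69282*√235846/117923 ≈ -44.735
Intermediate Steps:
U = 55 (U = -6 + (-47 + 108) = -6 + 61 = 55)
G(B) = -360 (G(B) = -4*90 = -360)
z = √235846 ≈ 485.64
J = 138564 (J = -360 - 1*(-138924) = -360 + 138924 = 138564)
-142585/v(U) + J/z = -142585/432 + 138564/(√235846) = -142585*1/432 + 138564*(√235846/235846) = -142585/432 + 69282*√235846/117923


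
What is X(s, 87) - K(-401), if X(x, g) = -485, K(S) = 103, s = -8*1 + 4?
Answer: -588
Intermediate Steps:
s = -4 (s = -8 + 4 = -4)
X(s, 87) - K(-401) = -485 - 1*103 = -485 - 103 = -588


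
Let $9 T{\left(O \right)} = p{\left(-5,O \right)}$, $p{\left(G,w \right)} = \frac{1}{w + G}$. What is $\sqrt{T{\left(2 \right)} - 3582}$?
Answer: $\frac{29 i \sqrt{345}}{9} \approx 59.85 i$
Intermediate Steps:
$p{\left(G,w \right)} = \frac{1}{G + w}$
$T{\left(O \right)} = \frac{1}{9 \left(-5 + O\right)}$
$\sqrt{T{\left(2 \right)} - 3582} = \sqrt{\frac{1}{9 \left(-5 + 2\right)} - 3582} = \sqrt{\frac{1}{9 \left(-3\right)} - 3582} = \sqrt{\frac{1}{9} \left(- \frac{1}{3}\right) - 3582} = \sqrt{- \frac{1}{27} - 3582} = \sqrt{- \frac{96715}{27}} = \frac{29 i \sqrt{345}}{9}$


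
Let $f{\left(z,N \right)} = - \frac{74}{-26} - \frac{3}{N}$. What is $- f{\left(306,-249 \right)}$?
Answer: $- \frac{3084}{1079} \approx -2.8582$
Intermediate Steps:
$f{\left(z,N \right)} = \frac{37}{13} - \frac{3}{N}$ ($f{\left(z,N \right)} = \left(-74\right) \left(- \frac{1}{26}\right) - \frac{3}{N} = \frac{37}{13} - \frac{3}{N}$)
$- f{\left(306,-249 \right)} = - (\frac{37}{13} - \frac{3}{-249}) = - (\frac{37}{13} - - \frac{1}{83}) = - (\frac{37}{13} + \frac{1}{83}) = \left(-1\right) \frac{3084}{1079} = - \frac{3084}{1079}$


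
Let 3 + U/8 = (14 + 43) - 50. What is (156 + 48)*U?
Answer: 6528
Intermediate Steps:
U = 32 (U = -24 + 8*((14 + 43) - 50) = -24 + 8*(57 - 50) = -24 + 8*7 = -24 + 56 = 32)
(156 + 48)*U = (156 + 48)*32 = 204*32 = 6528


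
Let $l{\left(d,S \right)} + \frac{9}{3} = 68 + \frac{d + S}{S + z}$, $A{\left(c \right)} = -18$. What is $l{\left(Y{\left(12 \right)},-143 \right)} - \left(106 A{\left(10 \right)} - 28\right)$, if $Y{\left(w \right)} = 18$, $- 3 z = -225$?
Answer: $\frac{136193}{68} \approx 2002.8$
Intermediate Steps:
$z = 75$ ($z = \left(- \frac{1}{3}\right) \left(-225\right) = 75$)
$l{\left(d,S \right)} = 65 + \frac{S + d}{75 + S}$ ($l{\left(d,S \right)} = -3 + \left(68 + \frac{d + S}{S + 75}\right) = -3 + \left(68 + \frac{S + d}{75 + S}\right) = 65 + \frac{S + d}{75 + S}$)
$l{\left(Y{\left(12 \right)},-143 \right)} - \left(106 A{\left(10 \right)} - 28\right) = \frac{4875 + 18 + 66 \left(-143\right)}{75 - 143} - \left(106 \left(-18\right) - 28\right) = \frac{4875 + 18 - 9438}{-68} - \left(-1908 - 28\right) = \left(- \frac{1}{68}\right) \left(-4545\right) - -1936 = \frac{4545}{68} + 1936 = \frac{136193}{68}$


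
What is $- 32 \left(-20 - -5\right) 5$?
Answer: $2400$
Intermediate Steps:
$- 32 \left(-20 - -5\right) 5 = - 32 \left(-20 + 5\right) 5 = \left(-32\right) \left(-15\right) 5 = 480 \cdot 5 = 2400$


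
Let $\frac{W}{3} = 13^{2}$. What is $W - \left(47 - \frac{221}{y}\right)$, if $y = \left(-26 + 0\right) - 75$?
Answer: $\frac{46239}{101} \approx 457.81$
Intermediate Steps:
$y = -101$ ($y = -26 - 75 = -101$)
$W = 507$ ($W = 3 \cdot 13^{2} = 3 \cdot 169 = 507$)
$W - \left(47 - \frac{221}{y}\right) = 507 - \left(47 - \frac{221}{-101}\right) = 507 - \left(47 - 221 \left(- \frac{1}{101}\right)\right) = 507 - \left(47 - - \frac{221}{101}\right) = 507 - \left(47 + \frac{221}{101}\right) = 507 - \frac{4968}{101} = \frac{46239}{101}$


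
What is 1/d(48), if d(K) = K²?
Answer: 1/2304 ≈ 0.00043403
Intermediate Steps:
1/d(48) = 1/(48²) = 1/2304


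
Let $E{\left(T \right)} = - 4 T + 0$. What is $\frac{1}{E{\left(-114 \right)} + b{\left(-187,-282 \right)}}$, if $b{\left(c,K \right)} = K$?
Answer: $\frac{1}{174} \approx 0.0057471$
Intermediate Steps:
$E{\left(T \right)} = - 4 T$
$\frac{1}{E{\left(-114 \right)} + b{\left(-187,-282 \right)}} = \frac{1}{\left(-4\right) \left(-114\right) - 282} = \frac{1}{456 - 282} = \frac{1}{174}$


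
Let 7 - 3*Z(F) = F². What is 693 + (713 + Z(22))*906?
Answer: 502617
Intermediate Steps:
Z(F) = 7/3 - F²/3
693 + (713 + Z(22))*906 = 693 + (713 + (7/3 - ⅓*22²))*906 = 693 + (713 + (7/3 - ⅓*484))*906 = 693 + (713 + (7/3 - 484/3))*906 = 693 + (713 - 159)*906 = 693 + 554*906 = 693 + 501924 = 502617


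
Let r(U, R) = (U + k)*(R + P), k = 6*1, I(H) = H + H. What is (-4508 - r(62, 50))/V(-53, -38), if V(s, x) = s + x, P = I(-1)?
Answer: 7772/91 ≈ 85.407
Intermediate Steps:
I(H) = 2*H
P = -2 (P = 2*(-1) = -2)
k = 6
r(U, R) = (-2 + R)*(6 + U) (r(U, R) = (U + 6)*(R - 2) = (6 + U)*(-2 + R) = (-2 + R)*(6 + U))
(-4508 - r(62, 50))/V(-53, -38) = (-4508 - (-12 - 2*62 + 6*50 + 50*62))/(-53 - 38) = (-4508 - (-12 - 124 + 300 + 3100))/(-91) = (-4508 - 1*3264)*(-1/91) = (-4508 - 3264)*(-1/91) = -7772*(-1/91) = 7772/91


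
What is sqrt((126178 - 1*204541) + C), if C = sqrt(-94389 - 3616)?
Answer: sqrt(-78363 + I*sqrt(98005)) ≈ 0.5592 + 279.93*I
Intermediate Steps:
C = I*sqrt(98005) (C = sqrt(-98005) = I*sqrt(98005) ≈ 313.06*I)
sqrt((126178 - 1*204541) + C) = sqrt((126178 - 1*204541) + I*sqrt(98005)) = sqrt((126178 - 204541) + I*sqrt(98005)) = sqrt(-78363 + I*sqrt(98005))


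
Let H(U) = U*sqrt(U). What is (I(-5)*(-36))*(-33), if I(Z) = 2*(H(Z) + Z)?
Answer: -11880 - 11880*I*sqrt(5) ≈ -11880.0 - 26565.0*I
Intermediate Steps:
H(U) = U**(3/2)
I(Z) = 2*Z + 2*Z**(3/2) (I(Z) = 2*(Z**(3/2) + Z) = 2*(Z + Z**(3/2)) = 2*Z + 2*Z**(3/2))
(I(-5)*(-36))*(-33) = ((2*(-5) + 2*(-5)**(3/2))*(-36))*(-33) = ((-10 + 2*(-5*I*sqrt(5)))*(-36))*(-33) = ((-10 - 10*I*sqrt(5))*(-36))*(-33) = (360 + 360*I*sqrt(5))*(-33) = -11880 - 11880*I*sqrt(5)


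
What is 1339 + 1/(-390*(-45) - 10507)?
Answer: 9430578/7043 ≈ 1339.0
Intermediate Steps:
1339 + 1/(-390*(-45) - 10507) = 1339 + 1/(17550 - 10507) = 1339 + 1/7043 = 9430578/7043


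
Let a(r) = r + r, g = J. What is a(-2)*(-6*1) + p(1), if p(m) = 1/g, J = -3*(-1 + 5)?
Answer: 287/12 ≈ 23.917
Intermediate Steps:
J = -12 (J = -3*4 = -12)
g = -12
p(m) = -1/12 (p(m) = 1/(-12) = -1/12)
a(r) = 2*r
a(-2)*(-6*1) + p(1) = (2*(-2))*(-6*1) - 1/12 = -4*(-6) - 1/12 = 24 - 1/12 = 287/12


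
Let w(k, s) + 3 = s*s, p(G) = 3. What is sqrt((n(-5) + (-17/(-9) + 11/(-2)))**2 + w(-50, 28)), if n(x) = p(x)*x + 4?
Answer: sqrt(322213)/18 ≈ 31.535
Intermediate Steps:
n(x) = 4 + 3*x (n(x) = 3*x + 4 = 4 + 3*x)
w(k, s) = -3 + s**2 (w(k, s) = -3 + s*s = -3 + s**2)
sqrt((n(-5) + (-17/(-9) + 11/(-2)))**2 + w(-50, 28)) = sqrt(((4 + 3*(-5)) + (-17/(-9) + 11/(-2)))**2 + (-3 + 28**2)) = sqrt(((4 - 15) + (-17*(-1/9) + 11*(-1/2)))**2 + (-3 + 784)) = sqrt((-11 + (17/9 - 11/2))**2 + 781) = sqrt((-11 - 65/18)**2 + 781) = sqrt((-263/18)**2 + 781) = sqrt(69169/324 + 781) = sqrt(322213/324) = sqrt(322213)/18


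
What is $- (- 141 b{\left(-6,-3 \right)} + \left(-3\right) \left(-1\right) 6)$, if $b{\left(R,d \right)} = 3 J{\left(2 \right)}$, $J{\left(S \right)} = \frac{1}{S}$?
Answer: $\frac{387}{2} \approx 193.5$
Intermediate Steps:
$b{\left(R,d \right)} = \frac{3}{2}$
$- (- 141 b{\left(-6,-3 \right)} + \left(-3\right) \left(-1\right) 6) = - (\left(-141\right) \frac{3}{2} + \left(-3\right) \left(-1\right) 6) = - (- \frac{423}{2} + 3 \cdot 6) = - (- \frac{423}{2} + 18) = \left(-1\right) \left(- \frac{387}{2}\right) = \frac{387}{2}$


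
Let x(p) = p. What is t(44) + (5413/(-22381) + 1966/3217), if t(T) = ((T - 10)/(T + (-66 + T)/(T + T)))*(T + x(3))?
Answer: 464874734759/12599943475 ≈ 36.895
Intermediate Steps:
t(T) = (-10 + T)*(3 + T)/(T + (-66 + T)/(2*T)) (t(T) = ((T - 10)/(T + (-66 + T)/(T + T)))*(T + 3) = ((-10 + T)/(T + (-66 + T)/((2*T))))*(3 + T) = ((-10 + T)/(T + (-66 + T)*(1/(2*T))))*(3 + T) = ((-10 + T)/(T + (-66 + T)/(2*T)))*(3 + T) = (-10 + T)*(3 + T)/(T + (-66 + T)/(2*T)))
t(44) + (5413/(-22381) + 1966/3217) = 2*44*(-30 + 44² - 7*44)/(-66 + 44 + 2*44²) + (5413/(-22381) + 1966/3217) = 2*44*(-30 + 1936 - 308)/(-66 + 44 + 2*1936) + (5413*(-1/22381) + 1966*(1/3217)) = 2*44*1598/(-66 + 44 + 3872) + (-5413/22381 + 1966/3217) = 2*44*1598/3850 + 26587425/71999677 = 2*44*(1/3850)*1598 + 26587425/71999677 = 6392/175 + 26587425/71999677 = 464874734759/12599943475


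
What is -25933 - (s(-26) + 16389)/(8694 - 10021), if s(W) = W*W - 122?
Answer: -34396148/1327 ≈ -25920.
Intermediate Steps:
s(W) = -122 + W² (s(W) = W² - 122 = -122 + W²)
-25933 - (s(-26) + 16389)/(8694 - 10021) = -25933 - ((-122 + (-26)²) + 16389)/(8694 - 10021) = -25933 - ((-122 + 676) + 16389)/(-1327) = -25933 - (554 + 16389)*(-1)/1327 = -25933 - 16943*(-1)/1327 = -25933 - 1*(-16943/1327) = -25933 + 16943/1327 = -34396148/1327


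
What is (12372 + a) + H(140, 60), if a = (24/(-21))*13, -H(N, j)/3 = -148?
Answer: 89608/7 ≈ 12801.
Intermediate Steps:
H(N, j) = 444 (H(N, j) = -3*(-148) = 444)
a = -104/7 (a = -1/21*24*13 = -8/7*13 = -104/7 ≈ -14.857)
(12372 + a) + H(140, 60) = (12372 - 104/7) + 444 = 86500/7 + 444 = 89608/7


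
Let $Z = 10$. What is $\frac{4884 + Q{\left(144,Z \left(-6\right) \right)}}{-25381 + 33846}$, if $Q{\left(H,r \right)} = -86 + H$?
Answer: $\frac{4942}{8465} \approx 0.58382$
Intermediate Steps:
$\frac{4884 + Q{\left(144,Z \left(-6\right) \right)}}{-25381 + 33846} = \frac{4884 + \left(-86 + 144\right)}{-25381 + 33846} = \frac{4884 + 58}{8465} = 4942 \cdot \frac{1}{8465} = \frac{4942}{8465}$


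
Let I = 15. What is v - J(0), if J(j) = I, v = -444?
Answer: -459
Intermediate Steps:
J(j) = 15
v - J(0) = -444 - 1*15 = -444 - 15 = -459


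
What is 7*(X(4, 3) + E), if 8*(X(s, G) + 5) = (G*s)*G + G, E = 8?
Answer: 441/8 ≈ 55.125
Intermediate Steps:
X(s, G) = -5 + G/8 + s*G²/8 (X(s, G) = -5 + ((G*s)*G + G)/8 = -5 + (s*G² + G)/8 = -5 + (G + s*G²)/8 = -5 + (G/8 + s*G²/8) = -5 + G/8 + s*G²/8)
7*(X(4, 3) + E) = 7*((-5 + (⅛)*3 + (⅛)*4*3²) + 8) = 7*((-5 + 3/8 + (⅛)*4*9) + 8) = 7*((-5 + 3/8 + 9/2) + 8) = 7*(-⅛ + 8) = 7*(63/8) = 441/8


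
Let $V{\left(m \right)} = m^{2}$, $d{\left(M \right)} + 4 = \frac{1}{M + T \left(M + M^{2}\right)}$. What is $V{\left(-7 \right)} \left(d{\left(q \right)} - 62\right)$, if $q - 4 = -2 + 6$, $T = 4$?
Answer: $- \frac{957215}{296} \approx -3233.8$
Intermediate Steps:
$q = 8$ ($q = 4 + \left(-2 + 6\right) = 4 + 4 = 8$)
$d{\left(M \right)} = -4 + \frac{1}{4 M^{2} + 5 M}$ ($d{\left(M \right)} = -4 + \frac{1}{M + 4 \left(M + M^{2}\right)} = -4 + \frac{1}{M + \left(4 M + 4 M^{2}\right)} = -4 + \frac{1}{4 M^{2} + 5 M}$)
$V{\left(-7 \right)} \left(d{\left(q \right)} - 62\right) = \left(-7\right)^{2} \left(\frac{1 - 160 - 16 \cdot 8^{2}}{8 \left(5 + 4 \cdot 8\right)} - 62\right) = 49 \left(\frac{1 - 160 - 1024}{8 \left(5 + 32\right)} - 62\right) = 49 \left(\frac{1 - 160 - 1024}{8 \cdot 37} - 62\right) = 49 \left(\frac{1}{8} \cdot \frac{1}{37} \left(-1183\right) - 62\right) = 49 \left(- \frac{1183}{296} - 62\right) = 49 \left(- \frac{19535}{296}\right) = - \frac{957215}{296}$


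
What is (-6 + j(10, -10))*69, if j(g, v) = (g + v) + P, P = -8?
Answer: -966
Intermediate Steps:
j(g, v) = -8 + g + v (j(g, v) = (g + v) - 8 = -8 + g + v)
(-6 + j(10, -10))*69 = (-6 + (-8 + 10 - 10))*69 = (-6 - 8)*69 = -14*69 = -966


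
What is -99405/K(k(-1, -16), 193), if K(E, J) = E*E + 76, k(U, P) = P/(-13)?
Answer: -3359889/2620 ≈ -1282.4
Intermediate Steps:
k(U, P) = -P/13 (k(U, P) = P*(-1/13) = -P/13)
K(E, J) = 76 + E² (K(E, J) = E² + 76 = 76 + E²)
-99405/K(k(-1, -16), 193) = -99405/(76 + (-1/13*(-16))²) = -99405/(76 + (16/13)²) = -99405/(76 + 256/169) = -99405/13100/169 = -99405*169/13100 = -3359889/2620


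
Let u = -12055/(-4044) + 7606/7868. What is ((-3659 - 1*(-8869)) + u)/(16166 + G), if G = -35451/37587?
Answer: 519635224948499/1611050491672356 ≈ 0.32254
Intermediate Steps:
G = -11817/12529 (G = -35451*1/37587 = -11817/12529 ≈ -0.94317)
u = 31401851/7954548 (u = -12055*(-1/4044) + 7606*(1/7868) = 12055/4044 + 3803/3934 = 31401851/7954548 ≈ 3.9477)
((-3659 - 1*(-8869)) + u)/(16166 + G) = ((-3659 - 1*(-8869)) + 31401851/7954548)/(16166 - 11817/12529) = ((-3659 + 8869) + 31401851/7954548)/(202531997/12529) = (5210 + 31401851/7954548)*(12529/202531997) = (41474596931/7954548)*(12529/202531997) = 519635224948499/1611050491672356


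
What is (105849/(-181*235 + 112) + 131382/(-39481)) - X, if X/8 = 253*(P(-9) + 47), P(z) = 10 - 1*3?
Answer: -61023297413001/558300821 ≈ -1.0930e+5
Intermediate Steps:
P(z) = 7 (P(z) = 10 - 3 = 7)
X = 109296 (X = 8*(253*(7 + 47)) = 8*(253*54) = 8*13662 = 109296)
(105849/(-181*235 + 112) + 131382/(-39481)) - X = (105849/(-181*235 + 112) + 131382/(-39481)) - 1*109296 = (105849/(-42535 + 112) + 131382*(-1/39481)) - 109296 = (105849/(-42423) - 131382/39481) - 109296 = (105849*(-1/42423) - 131382/39481) - 109296 = (-35283/14141 - 131382/39481) - 109296 = -3250880985/558300821 - 109296 = -61023297413001/558300821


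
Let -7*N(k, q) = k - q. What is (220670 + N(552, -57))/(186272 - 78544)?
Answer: 220583/107728 ≈ 2.0476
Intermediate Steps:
N(k, q) = -k/7 + q/7 (N(k, q) = -(k - q)/7 = -k/7 + q/7)
(220670 + N(552, -57))/(186272 - 78544) = (220670 + (-⅐*552 + (⅐)*(-57)))/(186272 - 78544) = (220670 + (-552/7 - 57/7))/107728 = (220670 - 87)*(1/107728) = 220583*(1/107728) = 220583/107728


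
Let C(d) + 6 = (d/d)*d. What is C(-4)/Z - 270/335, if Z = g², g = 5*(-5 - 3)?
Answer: -8707/10720 ≈ -0.81222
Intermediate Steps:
g = -40 (g = 5*(-8) = -40)
C(d) = -6 + d (C(d) = -6 + (d/d)*d = -6 + 1*d = -6 + d)
Z = 1600 (Z = (-40)² = 1600)
C(-4)/Z - 270/335 = (-6 - 4)/1600 - 270/335 = -10*1/1600 - 270*1/335 = -1/160 - 54/67 = -8707/10720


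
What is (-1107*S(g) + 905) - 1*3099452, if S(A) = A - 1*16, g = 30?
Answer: -3114045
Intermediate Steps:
S(A) = -16 + A (S(A) = A - 16 = -16 + A)
(-1107*S(g) + 905) - 1*3099452 = (-1107*(-16 + 30) + 905) - 1*3099452 = (-1107*14 + 905) - 3099452 = (-15498 + 905) - 3099452 = -14593 - 3099452 = -3114045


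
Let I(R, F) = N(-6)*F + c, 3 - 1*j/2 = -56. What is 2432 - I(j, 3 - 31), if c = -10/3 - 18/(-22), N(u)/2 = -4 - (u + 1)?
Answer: 82187/33 ≈ 2490.5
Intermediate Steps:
N(u) = -10 - 2*u (N(u) = 2*(-4 - (u + 1)) = 2*(-4 - (1 + u)) = 2*(-4 + (-1 - u)) = 2*(-5 - u) = -10 - 2*u)
c = -83/33 (c = -10*1/3 - 18*(-1/22) = -10/3 + 9/11 = -83/33 ≈ -2.5152)
j = 118 (j = 6 - 2*(-56) = 6 + 112 = 118)
I(R, F) = -83/33 + 2*F (I(R, F) = (-10 - 2*(-6))*F - 83/33 = (-10 + 12)*F - 83/33 = 2*F - 83/33 = -83/33 + 2*F)
2432 - I(j, 3 - 31) = 2432 - (-83/33 + 2*(3 - 31)) = 2432 - (-83/33 + 2*(-28)) = 2432 - (-83/33 - 56) = 2432 - 1*(-1931/33) = 2432 + 1931/33 = 82187/33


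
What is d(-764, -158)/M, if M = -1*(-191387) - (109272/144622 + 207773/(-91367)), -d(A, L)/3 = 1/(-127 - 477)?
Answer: 6606839137/254580595057480680 ≈ 2.5952e-8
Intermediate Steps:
d(A, L) = 3/604 (d(A, L) = -3/(-127 - 477) = -3/(-604) = -3*(-1/604) = 3/604)
M = 1264473154259010/6606839137 (M = 191387 - (109272*(1/144622) + 207773*(-1/91367)) = 191387 - (54636/72311 - 207773/91367) = 191387 - 1*(-10032345991/6606839137) = 191387 + 10032345991/6606839137 = 1264473154259010/6606839137 ≈ 1.9139e+5)
d(-764, -158)/M = 3/(604*(1264473154259010/6606839137)) = (3/604)*(6606839137/1264473154259010) = 6606839137/254580595057480680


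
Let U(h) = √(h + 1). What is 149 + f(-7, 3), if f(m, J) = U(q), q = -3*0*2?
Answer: 150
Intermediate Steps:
q = 0 (q = 0*2 = 0)
U(h) = √(1 + h)
f(m, J) = 1 (f(m, J) = √(1 + 0) = √1 = 1)
149 + f(-7, 3) = 149 + 1 = 150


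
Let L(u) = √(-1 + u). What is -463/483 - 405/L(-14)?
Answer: -463/483 + 27*I*√15 ≈ -0.95859 + 104.57*I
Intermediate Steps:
-463/483 - 405/L(-14) = -463/483 - 405/√(-1 - 14) = -463*1/483 - 405*(-I*√15/15) = -463/483 - 405*(-I*√15/15) = -463/483 - (-27)*I*√15 = -463/483 + 27*I*√15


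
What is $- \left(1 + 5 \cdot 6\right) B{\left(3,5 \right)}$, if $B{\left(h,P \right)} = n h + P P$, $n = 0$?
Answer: $-775$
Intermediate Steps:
$B{\left(h,P \right)} = P^{2}$ ($B{\left(h,P \right)} = 0 h + P P = 0 + P^{2} = P^{2}$)
$- \left(1 + 5 \cdot 6\right) B{\left(3,5 \right)} = - \left(1 + 5 \cdot 6\right) 5^{2} = - \left(1 + 30\right) 25 = - 31 \cdot 25 = \left(-1\right) 775 = -775$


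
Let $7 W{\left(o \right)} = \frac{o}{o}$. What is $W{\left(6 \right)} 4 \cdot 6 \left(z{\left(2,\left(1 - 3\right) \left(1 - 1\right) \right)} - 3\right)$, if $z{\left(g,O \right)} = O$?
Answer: $- \frac{72}{7} \approx -10.286$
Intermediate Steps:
$W{\left(o \right)} = \frac{1}{7}$ ($W{\left(o \right)} = \frac{o \frac{1}{o}}{7} = \frac{1}{7} \cdot 1 = \frac{1}{7}$)
$W{\left(6 \right)} 4 \cdot 6 \left(z{\left(2,\left(1 - 3\right) \left(1 - 1\right) \right)} - 3\right) = \frac{1}{7} \cdot 4 \cdot 6 \left(\left(1 - 3\right) \left(1 - 1\right) - 3\right) = \frac{4 \cdot 6 \left(\left(-2\right) 0 - 3\right)}{7} = \frac{4 \cdot 6 \left(0 - 3\right)}{7} = \frac{4 \cdot 6 \left(-3\right)}{7} = \frac{4}{7} \left(-18\right) = - \frac{72}{7}$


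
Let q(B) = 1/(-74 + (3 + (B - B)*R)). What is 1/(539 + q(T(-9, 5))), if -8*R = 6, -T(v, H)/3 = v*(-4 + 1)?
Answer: 71/38268 ≈ 0.0018553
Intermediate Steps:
T(v, H) = 9*v (T(v, H) = -3*v*(-4 + 1) = -3*v*(-3) = -(-9)*v = 9*v)
R = -¾ (R = -⅛*6 = -¾ ≈ -0.75000)
q(B) = -1/71 (q(B) = 1/(-74 + (3 + (B - B)*(-¾))) = 1/(-74 + (3 + 0*(-¾))) = 1/(-74 + (3 + 0)) = 1/(-74 + 3) = 1/(-71) = -1/71)
1/(539 + q(T(-9, 5))) = 1/(539 - 1/71) = 1/(38268/71) = 71/38268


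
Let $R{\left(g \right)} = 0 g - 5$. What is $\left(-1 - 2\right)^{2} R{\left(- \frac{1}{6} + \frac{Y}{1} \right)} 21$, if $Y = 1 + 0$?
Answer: $-945$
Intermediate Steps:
$Y = 1$
$R{\left(g \right)} = -5$ ($R{\left(g \right)} = 0 - 5 = -5$)
$\left(-1 - 2\right)^{2} R{\left(- \frac{1}{6} + \frac{Y}{1} \right)} 21 = \left(-1 - 2\right)^{2} \left(-5\right) 21 = \left(-3\right)^{2} \left(-5\right) 21 = 9 \left(-5\right) 21 = \left(-45\right) 21 = -945$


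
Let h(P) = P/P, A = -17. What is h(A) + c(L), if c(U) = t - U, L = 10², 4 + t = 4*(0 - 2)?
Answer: -111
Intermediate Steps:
t = -12 (t = -4 + 4*(0 - 2) = -4 + 4*(-2) = -4 - 8 = -12)
L = 100
c(U) = -12 - U
h(P) = 1
h(A) + c(L) = 1 + (-12 - 1*100) = 1 + (-12 - 100) = 1 - 112 = -111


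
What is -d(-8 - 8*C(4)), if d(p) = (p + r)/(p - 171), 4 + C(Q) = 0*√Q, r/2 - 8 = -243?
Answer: -446/147 ≈ -3.0340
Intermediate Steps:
r = -470 (r = 16 + 2*(-243) = 16 - 486 = -470)
C(Q) = -4 (C(Q) = -4 + 0*√Q = -4 + 0 = -4)
d(p) = (-470 + p)/(-171 + p) (d(p) = (p - 470)/(p - 171) = (-470 + p)/(-171 + p))
-d(-8 - 8*C(4)) = -(-470 + (-8 - 8*(-4)))/(-171 + (-8 - 8*(-4))) = -(-470 + (-8 + 32))/(-171 + (-8 + 32)) = -(-470 + 24)/(-171 + 24) = -(-446)/(-147) = -(-1)*(-446)/147 = -1*446/147 = -446/147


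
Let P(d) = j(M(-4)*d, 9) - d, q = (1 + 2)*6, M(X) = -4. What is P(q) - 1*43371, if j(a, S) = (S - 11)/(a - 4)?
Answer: -1648781/38 ≈ -43389.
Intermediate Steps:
j(a, S) = (-11 + S)/(-4 + a)
q = 18 (q = 3*6 = 18)
P(d) = -d - 2/(-4 - 4*d) (P(d) = (-11 + 9)/(-4 - 4*d) - d = -2/(-4 - 4*d) - d = -d - 2/(-4 - 4*d))
P(q) - 1*43371 = (½ - 1*18 - 1*18²)/(1 + 18) - 1*43371 = (½ - 18 - 1*324)/19 - 43371 = (½ - 18 - 324)/19 - 43371 = (1/19)*(-683/2) - 43371 = -683/38 - 43371 = -1648781/38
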